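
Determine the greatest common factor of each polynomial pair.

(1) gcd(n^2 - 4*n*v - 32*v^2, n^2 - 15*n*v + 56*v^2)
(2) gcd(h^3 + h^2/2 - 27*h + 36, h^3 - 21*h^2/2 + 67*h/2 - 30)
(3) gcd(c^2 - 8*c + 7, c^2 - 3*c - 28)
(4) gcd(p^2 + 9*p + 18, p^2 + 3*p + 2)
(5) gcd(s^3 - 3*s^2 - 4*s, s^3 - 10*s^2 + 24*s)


(1) = -n + 8*v
(2) = gcd((h - 4)*(h - 3/2)*(h + 6), (h - 5)*(h - 4)*(h - 3/2)) = h^2 - 11*h/2 + 6
(3) = c - 7
(4) = gcd((p + 3)*(p + 6), (p + 1)*(p + 2)) = 1
(5) = s^2 - 4*s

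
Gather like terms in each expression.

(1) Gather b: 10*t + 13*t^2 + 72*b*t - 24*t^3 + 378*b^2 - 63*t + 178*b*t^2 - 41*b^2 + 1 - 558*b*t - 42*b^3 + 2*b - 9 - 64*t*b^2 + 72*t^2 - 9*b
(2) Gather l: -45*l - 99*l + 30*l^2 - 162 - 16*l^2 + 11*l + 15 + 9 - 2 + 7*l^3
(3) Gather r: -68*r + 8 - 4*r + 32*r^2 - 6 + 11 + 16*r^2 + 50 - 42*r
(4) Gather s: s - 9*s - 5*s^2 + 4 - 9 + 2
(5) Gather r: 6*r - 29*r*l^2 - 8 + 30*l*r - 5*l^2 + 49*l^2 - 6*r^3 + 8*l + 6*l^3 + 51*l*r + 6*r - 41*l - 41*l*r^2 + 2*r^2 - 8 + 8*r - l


(1) = -42*b^3 + b^2*(337 - 64*t) + b*(178*t^2 - 486*t - 7) - 24*t^3 + 85*t^2 - 53*t - 8
(2) = 7*l^3 + 14*l^2 - 133*l - 140
(3) = 48*r^2 - 114*r + 63
(4) = -5*s^2 - 8*s - 3
(5) = 6*l^3 + 44*l^2 - 34*l - 6*r^3 + r^2*(2 - 41*l) + r*(-29*l^2 + 81*l + 20) - 16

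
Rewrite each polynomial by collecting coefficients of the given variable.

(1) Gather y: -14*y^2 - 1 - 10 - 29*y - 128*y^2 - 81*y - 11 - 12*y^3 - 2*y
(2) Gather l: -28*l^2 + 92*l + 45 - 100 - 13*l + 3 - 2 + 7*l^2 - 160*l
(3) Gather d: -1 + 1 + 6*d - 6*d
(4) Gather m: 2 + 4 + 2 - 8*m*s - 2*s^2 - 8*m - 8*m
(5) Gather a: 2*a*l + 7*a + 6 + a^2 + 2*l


(1) = -12*y^3 - 142*y^2 - 112*y - 22
(2) = -21*l^2 - 81*l - 54
(3) = 0
(4) = m*(-8*s - 16) - 2*s^2 + 8
(5) = a^2 + a*(2*l + 7) + 2*l + 6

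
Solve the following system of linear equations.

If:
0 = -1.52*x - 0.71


Then:
x = -0.47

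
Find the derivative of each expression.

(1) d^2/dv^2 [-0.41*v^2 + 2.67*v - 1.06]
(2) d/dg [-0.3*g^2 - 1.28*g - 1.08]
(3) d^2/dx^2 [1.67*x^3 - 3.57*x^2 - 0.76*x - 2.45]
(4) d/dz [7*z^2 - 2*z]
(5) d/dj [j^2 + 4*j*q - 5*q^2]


(1) = -0.820000000000000
(2) = -0.6*g - 1.28
(3) = 10.02*x - 7.14
(4) = 14*z - 2
(5) = 2*j + 4*q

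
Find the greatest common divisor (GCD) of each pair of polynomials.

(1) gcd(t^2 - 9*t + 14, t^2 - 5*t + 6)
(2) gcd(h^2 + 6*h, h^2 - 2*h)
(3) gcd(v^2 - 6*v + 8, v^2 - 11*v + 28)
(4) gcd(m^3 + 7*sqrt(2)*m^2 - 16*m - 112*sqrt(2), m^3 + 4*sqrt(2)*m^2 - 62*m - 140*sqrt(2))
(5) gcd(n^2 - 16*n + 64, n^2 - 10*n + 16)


(1) = t - 2
(2) = gcd(h*(h + 6), h*(h - 2)) = h
(3) = gcd((v - 4)*(v - 2), (v - 7)*(v - 4)) = v - 4
(4) = m + 7*sqrt(2)
(5) = gcd((n - 8)^2, (n - 8)*(n - 2)) = n - 8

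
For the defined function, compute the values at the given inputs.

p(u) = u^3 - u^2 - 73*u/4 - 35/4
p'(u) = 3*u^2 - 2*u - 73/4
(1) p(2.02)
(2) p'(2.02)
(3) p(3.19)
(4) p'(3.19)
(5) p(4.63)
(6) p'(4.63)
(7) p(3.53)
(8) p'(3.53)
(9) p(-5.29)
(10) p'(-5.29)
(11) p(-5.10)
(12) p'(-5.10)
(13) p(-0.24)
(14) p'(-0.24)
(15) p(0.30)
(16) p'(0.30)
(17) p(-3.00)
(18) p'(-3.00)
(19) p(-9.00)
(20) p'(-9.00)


(1) = -41.45
(2) = -10.05
(3) = -44.68
(4) = 5.90
(5) = -15.43
(6) = 36.80
(7) = -41.65
(8) = 12.07
(9) = -88.23
(10) = 76.28
(11) = -74.34
(12) = 69.98
(13) = -4.44
(14) = -17.60
(15) = -14.29
(16) = -18.58
(17) = 10.00
(18) = 14.75
(19) = -654.50
(20) = 242.75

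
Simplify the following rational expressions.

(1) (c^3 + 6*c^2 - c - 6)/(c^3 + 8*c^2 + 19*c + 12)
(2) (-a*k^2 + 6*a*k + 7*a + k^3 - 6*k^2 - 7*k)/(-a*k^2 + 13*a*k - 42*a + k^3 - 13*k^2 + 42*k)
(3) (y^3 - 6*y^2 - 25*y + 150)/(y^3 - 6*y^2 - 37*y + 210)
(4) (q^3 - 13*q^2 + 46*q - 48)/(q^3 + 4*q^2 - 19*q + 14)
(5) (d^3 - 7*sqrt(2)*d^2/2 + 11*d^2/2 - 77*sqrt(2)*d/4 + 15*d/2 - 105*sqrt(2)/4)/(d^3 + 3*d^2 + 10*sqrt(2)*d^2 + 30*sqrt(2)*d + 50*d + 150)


(1) = (c^2 + 5*c - 6)/(c^2 + 7*c + 12)
(2) = (k + 1)/(k - 6)
(3) = (y^2 - y - 30)/(y^2 - y - 42)
(4) = (q^2 - 11*q + 24)/(q^2 + 6*q - 7)
(5) = (4*d^2 + d*(10 - 14*sqrt(2)) - 35*sqrt(2))/(4*d^2 + 40*sqrt(2)*d + 200)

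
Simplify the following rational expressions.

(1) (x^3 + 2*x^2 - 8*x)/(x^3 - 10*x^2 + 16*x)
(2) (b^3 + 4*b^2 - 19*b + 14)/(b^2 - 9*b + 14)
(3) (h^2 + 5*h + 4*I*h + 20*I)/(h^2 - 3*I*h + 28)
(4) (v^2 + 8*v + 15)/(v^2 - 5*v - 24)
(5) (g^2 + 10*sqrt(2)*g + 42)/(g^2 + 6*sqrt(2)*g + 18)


(1) = (x + 4)/(x - 8)
(2) = (b^2 + 6*b - 7)/(b - 7)
(3) = (h + 5)/(h - 7*I)
(4) = (v + 5)/(v - 8)
(5) = (g + 7*sqrt(2))/(g + 3*sqrt(2))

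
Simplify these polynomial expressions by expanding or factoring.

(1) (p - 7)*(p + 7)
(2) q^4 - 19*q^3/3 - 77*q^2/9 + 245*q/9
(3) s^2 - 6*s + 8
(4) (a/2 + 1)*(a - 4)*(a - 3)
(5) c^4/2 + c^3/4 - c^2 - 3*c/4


(1) = p^2 - 49
(2) = q*(q - 7)*(q - 5/3)*(q + 7/3)
(3) = (s - 4)*(s - 2)
(4) = a^3/2 - 5*a^2/2 - a + 12
(5) = c*(c/2 + 1/2)*(c - 3/2)*(c + 1)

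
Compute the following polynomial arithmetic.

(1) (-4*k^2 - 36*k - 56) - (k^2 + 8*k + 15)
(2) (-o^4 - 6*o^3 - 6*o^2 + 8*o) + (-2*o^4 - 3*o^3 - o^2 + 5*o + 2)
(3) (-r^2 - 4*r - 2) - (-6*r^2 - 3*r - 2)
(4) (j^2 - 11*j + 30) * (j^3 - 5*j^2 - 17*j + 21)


(1) = -5*k^2 - 44*k - 71
(2) = -3*o^4 - 9*o^3 - 7*o^2 + 13*o + 2
(3) = 5*r^2 - r
(4) = j^5 - 16*j^4 + 68*j^3 + 58*j^2 - 741*j + 630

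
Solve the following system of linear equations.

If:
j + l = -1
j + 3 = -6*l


Then:
j = -3/5
l = -2/5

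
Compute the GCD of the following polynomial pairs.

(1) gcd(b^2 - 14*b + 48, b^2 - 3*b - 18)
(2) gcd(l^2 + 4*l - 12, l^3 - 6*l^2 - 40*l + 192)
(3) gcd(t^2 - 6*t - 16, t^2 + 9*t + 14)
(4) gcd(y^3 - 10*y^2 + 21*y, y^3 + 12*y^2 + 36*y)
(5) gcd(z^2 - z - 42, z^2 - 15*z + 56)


(1) = gcd((b - 8)*(b - 6), (b - 6)*(b + 3)) = b - 6
(2) = l + 6
(3) = t + 2
(4) = gcd(y*(y - 7)*(y - 3), y*(y + 6)^2) = y
(5) = gcd((z - 7)*(z + 6), (z - 8)*(z - 7)) = z - 7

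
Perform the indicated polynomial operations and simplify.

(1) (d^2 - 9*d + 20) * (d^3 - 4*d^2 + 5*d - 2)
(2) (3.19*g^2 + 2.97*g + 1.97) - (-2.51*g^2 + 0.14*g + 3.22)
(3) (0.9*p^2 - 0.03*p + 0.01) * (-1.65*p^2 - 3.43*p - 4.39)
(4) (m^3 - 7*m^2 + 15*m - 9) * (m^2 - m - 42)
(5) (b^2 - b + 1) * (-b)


(1) = d^5 - 13*d^4 + 61*d^3 - 127*d^2 + 118*d - 40
(2) = 5.7*g^2 + 2.83*g - 1.25
(3) = -1.485*p^4 - 3.0375*p^3 - 3.8646*p^2 + 0.0974*p - 0.0439
(4) = m^5 - 8*m^4 - 20*m^3 + 270*m^2 - 621*m + 378
(5) = -b^3 + b^2 - b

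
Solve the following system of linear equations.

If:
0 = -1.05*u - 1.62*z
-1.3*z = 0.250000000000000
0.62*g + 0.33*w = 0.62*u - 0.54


Then:
g = -0.532258064516129*w - 0.574264445232187
u = 0.30
z = -0.19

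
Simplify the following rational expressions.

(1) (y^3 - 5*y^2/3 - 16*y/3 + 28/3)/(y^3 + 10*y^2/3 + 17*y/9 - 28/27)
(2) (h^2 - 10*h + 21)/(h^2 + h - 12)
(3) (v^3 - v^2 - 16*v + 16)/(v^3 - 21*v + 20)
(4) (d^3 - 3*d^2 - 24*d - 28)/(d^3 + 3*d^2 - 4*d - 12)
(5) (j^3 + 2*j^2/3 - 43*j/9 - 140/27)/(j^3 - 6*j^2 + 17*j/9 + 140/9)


(1) = (9*y^2 - 36*y + 36)/(9*y^2 + 9*y - 4)
(2) = (h - 7)/(h + 4)
(3) = (v + 4)/(v + 5)
(4) = (d^2 - 5*d - 14)/(d^2 + d - 6)
(5) = (3*j + 5)/(3*j - 15)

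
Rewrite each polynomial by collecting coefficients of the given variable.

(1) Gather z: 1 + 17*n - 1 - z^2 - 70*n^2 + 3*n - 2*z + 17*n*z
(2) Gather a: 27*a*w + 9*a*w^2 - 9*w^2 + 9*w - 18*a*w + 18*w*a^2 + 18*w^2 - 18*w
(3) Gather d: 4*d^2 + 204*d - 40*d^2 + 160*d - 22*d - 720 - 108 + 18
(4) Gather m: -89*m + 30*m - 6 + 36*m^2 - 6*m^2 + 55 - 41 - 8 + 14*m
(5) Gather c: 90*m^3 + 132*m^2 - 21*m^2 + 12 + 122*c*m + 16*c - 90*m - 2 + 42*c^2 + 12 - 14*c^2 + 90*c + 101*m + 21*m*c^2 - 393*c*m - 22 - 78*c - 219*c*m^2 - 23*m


(1) = -70*n^2 + 20*n - z^2 + z*(17*n - 2)
(2) = 18*a^2*w + a*(9*w^2 + 9*w) + 9*w^2 - 9*w
(3) = -36*d^2 + 342*d - 810
(4) = 30*m^2 - 45*m
(5) = c^2*(21*m + 28) + c*(-219*m^2 - 271*m + 28) + 90*m^3 + 111*m^2 - 12*m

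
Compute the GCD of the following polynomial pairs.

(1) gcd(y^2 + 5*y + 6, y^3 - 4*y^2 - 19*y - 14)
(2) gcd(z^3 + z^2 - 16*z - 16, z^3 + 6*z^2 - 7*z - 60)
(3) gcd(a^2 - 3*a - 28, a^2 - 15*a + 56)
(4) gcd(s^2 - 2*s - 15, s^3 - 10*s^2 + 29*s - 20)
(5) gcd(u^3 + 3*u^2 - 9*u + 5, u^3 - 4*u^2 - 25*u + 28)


(1) = gcd((y + 2)*(y + 3), (y - 7)*(y + 1)*(y + 2)) = y + 2
(2) = z + 4
(3) = a - 7
(4) = gcd((s - 5)*(s + 3), (s - 5)*(s - 4)*(s - 1)) = s - 5
(5) = u - 1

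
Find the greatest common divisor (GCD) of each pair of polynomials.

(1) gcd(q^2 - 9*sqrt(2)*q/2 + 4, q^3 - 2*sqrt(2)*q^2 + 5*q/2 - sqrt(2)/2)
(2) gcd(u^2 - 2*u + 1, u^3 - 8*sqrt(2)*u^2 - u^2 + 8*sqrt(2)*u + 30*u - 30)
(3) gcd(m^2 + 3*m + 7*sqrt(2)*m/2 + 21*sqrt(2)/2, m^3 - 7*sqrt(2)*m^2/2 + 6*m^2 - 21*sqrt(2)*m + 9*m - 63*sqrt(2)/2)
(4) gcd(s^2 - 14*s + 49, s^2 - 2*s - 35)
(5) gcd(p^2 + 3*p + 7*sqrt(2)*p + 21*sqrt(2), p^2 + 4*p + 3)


(1) = gcd((q - 4*sqrt(2))*(q - sqrt(2)/2), (q - sqrt(2))*(q - sqrt(2)/2)^2) = q - sqrt(2)/2
(2) = u - 1
(3) = m + 3
(4) = gcd((s - 7)^2, (s - 7)*(s + 5)) = s - 7
(5) = gcd((p + 3)*(p + 7*sqrt(2)), (p + 1)*(p + 3)) = p + 3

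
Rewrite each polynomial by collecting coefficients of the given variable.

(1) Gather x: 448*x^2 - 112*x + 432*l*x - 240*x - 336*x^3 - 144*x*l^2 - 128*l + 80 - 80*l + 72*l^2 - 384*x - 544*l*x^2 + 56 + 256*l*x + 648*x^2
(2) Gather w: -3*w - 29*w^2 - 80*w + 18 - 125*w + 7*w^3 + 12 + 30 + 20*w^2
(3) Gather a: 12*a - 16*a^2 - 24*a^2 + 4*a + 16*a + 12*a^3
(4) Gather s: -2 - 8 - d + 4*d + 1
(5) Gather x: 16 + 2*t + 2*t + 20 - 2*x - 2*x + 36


(1) = 72*l^2 - 208*l - 336*x^3 + x^2*(1096 - 544*l) + x*(-144*l^2 + 688*l - 736) + 136
(2) = 7*w^3 - 9*w^2 - 208*w + 60
(3) = 12*a^3 - 40*a^2 + 32*a
(4) = 3*d - 9
(5) = 4*t - 4*x + 72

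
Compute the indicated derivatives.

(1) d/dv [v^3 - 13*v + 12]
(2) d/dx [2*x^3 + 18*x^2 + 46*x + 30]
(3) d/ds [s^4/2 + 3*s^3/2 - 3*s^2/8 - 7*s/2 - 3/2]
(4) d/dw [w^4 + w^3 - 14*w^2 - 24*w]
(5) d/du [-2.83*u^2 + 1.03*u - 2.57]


(1) = 3*v^2 - 13
(2) = 6*x^2 + 36*x + 46
(3) = 2*s^3 + 9*s^2/2 - 3*s/4 - 7/2
(4) = 4*w^3 + 3*w^2 - 28*w - 24
(5) = 1.03 - 5.66*u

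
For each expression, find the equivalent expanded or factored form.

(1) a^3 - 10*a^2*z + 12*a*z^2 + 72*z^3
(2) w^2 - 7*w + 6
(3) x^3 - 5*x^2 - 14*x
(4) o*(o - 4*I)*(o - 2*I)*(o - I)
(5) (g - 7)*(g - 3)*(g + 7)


(1) = (a - 6*z)^2*(a + 2*z)
(2) = (w - 6)*(w - 1)
(3) = x*(x - 7)*(x + 2)
(4) = o^4 - 7*I*o^3 - 14*o^2 + 8*I*o
(5) = g^3 - 3*g^2 - 49*g + 147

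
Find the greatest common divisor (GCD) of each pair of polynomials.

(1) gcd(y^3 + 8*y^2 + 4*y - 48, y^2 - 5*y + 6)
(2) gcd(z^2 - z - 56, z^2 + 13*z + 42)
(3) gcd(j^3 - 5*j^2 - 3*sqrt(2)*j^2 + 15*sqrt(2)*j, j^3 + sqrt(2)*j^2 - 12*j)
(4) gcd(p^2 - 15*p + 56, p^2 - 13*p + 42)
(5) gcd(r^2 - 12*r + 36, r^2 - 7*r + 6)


(1) = gcd((y - 2)*(y + 4)*(y + 6), (y - 3)*(y - 2)) = y - 2
(2) = gcd((z - 8)*(z + 7), (z + 6)*(z + 7)) = z + 7
(3) = j
(4) = gcd((p - 8)*(p - 7), (p - 7)*(p - 6)) = p - 7
(5) = r - 6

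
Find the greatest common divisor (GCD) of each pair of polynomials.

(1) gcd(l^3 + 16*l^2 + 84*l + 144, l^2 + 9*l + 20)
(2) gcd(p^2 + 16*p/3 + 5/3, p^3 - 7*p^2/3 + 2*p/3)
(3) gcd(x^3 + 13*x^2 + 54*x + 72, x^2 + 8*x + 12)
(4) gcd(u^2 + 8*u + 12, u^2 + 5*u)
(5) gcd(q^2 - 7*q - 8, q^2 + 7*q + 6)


(1) = l + 4
(2) = 1
(3) = x + 6
(4) = 1
(5) = gcd((q - 8)*(q + 1), (q + 1)*(q + 6)) = q + 1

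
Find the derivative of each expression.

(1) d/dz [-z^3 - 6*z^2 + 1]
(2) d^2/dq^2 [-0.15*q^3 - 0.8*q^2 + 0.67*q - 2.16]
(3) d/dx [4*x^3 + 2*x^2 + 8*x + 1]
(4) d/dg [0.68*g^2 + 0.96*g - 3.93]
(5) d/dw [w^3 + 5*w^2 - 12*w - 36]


(1) = 3*z*(-z - 4)
(2) = -0.9*q - 1.6
(3) = 12*x^2 + 4*x + 8
(4) = 1.36*g + 0.96
(5) = 3*w^2 + 10*w - 12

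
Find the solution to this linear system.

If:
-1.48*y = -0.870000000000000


Then:
y = 0.59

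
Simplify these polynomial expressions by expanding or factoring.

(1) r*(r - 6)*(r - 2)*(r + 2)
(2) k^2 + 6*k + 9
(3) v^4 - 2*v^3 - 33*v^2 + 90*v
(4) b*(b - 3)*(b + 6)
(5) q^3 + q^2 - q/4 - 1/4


(1) = r^4 - 6*r^3 - 4*r^2 + 24*r
(2) = (k + 3)^2
(3) = v*(v - 5)*(v - 3)*(v + 6)
(4) = b^3 + 3*b^2 - 18*b
(5) = (q - 1/2)*(q + 1/2)*(q + 1)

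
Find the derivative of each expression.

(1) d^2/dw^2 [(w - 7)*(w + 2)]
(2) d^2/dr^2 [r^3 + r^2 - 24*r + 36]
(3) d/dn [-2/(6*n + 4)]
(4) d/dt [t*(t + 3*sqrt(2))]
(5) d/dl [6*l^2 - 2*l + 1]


(1) = 2
(2) = 6*r + 2
(3) = 3/(3*n + 2)^2
(4) = 2*t + 3*sqrt(2)
(5) = 12*l - 2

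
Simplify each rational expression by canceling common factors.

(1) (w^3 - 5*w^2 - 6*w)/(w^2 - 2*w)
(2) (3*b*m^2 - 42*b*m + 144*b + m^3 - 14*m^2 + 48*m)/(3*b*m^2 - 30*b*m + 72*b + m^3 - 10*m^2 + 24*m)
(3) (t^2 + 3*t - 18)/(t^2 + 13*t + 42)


(1) = (w^2 - 5*w - 6)/(w - 2)
(2) = (m - 8)/(m - 4)
(3) = (t - 3)/(t + 7)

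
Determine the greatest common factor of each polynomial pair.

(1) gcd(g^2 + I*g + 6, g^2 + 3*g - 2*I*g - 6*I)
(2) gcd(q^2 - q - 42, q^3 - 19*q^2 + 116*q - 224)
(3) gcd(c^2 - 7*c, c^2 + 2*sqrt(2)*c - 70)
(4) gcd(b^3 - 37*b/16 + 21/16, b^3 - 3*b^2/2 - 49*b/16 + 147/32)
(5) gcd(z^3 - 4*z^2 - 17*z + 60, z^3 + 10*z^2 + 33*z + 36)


(1) = gcd((g - 2*I)*(g + 3*I), (g + 3)*(g - 2*I)) = g - 2*I
(2) = q - 7
(3) = 1
(4) = gcd((b - 1)*(b - 3/4)*(b + 7/4), (b - 7/4)*(b - 3/2)*(b + 7/4)) = b + 7/4
(5) = gcd((z - 5)*(z - 3)*(z + 4), (z + 3)^2*(z + 4)) = z + 4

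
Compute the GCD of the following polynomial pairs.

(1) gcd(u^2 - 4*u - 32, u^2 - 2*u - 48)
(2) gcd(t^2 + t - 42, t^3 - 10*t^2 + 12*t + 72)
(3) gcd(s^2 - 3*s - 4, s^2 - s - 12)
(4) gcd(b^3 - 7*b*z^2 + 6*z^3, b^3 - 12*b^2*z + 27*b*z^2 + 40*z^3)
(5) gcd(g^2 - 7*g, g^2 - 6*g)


(1) = u - 8
(2) = gcd((t - 6)*(t + 7), (t - 6)^2*(t + 2)) = t - 6
(3) = gcd((s - 4)*(s + 1), (s - 4)*(s + 3)) = s - 4
(4) = gcd((b - 2*z)*(b - z)*(b + 3*z), (b - 8*z)*(b - 5*z)*(b + z)) = 1
(5) = gcd(g*(g - 7), g*(g - 6)) = g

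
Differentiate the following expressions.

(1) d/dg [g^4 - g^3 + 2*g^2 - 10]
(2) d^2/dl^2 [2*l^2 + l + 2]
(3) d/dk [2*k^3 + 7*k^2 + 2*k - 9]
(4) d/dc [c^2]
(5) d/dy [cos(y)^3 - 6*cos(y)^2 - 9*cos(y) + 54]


(1) = g*(4*g^2 - 3*g + 4)
(2) = 4
(3) = 6*k^2 + 14*k + 2
(4) = 2*c
(5) = 3*(sin(y)^2 + 4*cos(y) + 2)*sin(y)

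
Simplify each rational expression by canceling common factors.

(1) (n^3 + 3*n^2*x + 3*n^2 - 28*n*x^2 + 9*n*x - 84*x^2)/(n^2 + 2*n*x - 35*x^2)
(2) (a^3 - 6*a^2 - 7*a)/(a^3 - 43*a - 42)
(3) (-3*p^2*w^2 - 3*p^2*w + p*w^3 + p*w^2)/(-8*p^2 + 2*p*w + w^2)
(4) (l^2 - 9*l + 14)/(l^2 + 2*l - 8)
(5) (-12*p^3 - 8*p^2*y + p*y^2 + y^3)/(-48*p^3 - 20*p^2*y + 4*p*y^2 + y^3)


(1) = (-n^2 + 4*n*x - 3*n + 12*x)/(-n + 5*x)
(2) = a/(a + 6)
(3) = (3*p^2*w^2 + 3*p^2*w - p*w^3 - p*w^2)/(8*p^2 - 2*p*w - w^2)
(4) = (l - 7)/(l + 4)
(5) = (-6*p^2 - p*y + y^2)/(-24*p^2 + 2*p*y + y^2)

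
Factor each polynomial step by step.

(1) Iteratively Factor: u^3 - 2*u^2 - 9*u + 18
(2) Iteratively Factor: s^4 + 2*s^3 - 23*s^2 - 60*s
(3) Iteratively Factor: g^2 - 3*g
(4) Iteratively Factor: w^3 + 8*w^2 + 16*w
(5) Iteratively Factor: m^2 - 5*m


(1) = (u + 3)*(u^2 - 5*u + 6) = (u - 2)*(u + 3)*(u - 3)
(2) = (s)*(s^3 + 2*s^2 - 23*s - 60) = s*(s + 4)*(s^2 - 2*s - 15) = s*(s - 5)*(s + 4)*(s + 3)
(3) = (g - 3)*(g)
(4) = (w + 4)*(w^2 + 4*w) = w*(w + 4)*(w + 4)
(5) = (m - 5)*(m)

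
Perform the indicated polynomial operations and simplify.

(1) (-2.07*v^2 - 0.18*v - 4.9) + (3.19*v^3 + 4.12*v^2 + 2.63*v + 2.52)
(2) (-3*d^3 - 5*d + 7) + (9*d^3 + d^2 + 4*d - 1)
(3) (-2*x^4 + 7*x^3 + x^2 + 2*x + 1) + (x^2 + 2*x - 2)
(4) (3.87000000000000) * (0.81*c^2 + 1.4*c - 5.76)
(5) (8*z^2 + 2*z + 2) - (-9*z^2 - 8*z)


(1) = 3.19*v^3 + 2.05*v^2 + 2.45*v - 2.38
(2) = 6*d^3 + d^2 - d + 6
(3) = -2*x^4 + 7*x^3 + 2*x^2 + 4*x - 1
(4) = 3.1347*c^2 + 5.418*c - 22.2912
(5) = 17*z^2 + 10*z + 2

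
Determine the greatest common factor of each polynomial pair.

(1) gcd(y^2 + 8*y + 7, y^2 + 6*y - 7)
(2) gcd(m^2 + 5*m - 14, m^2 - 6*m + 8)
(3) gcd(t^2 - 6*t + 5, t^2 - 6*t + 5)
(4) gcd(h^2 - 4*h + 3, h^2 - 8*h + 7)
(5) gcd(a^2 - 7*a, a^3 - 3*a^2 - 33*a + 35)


(1) = gcd((y + 1)*(y + 7), (y - 1)*(y + 7)) = y + 7
(2) = m - 2
(3) = gcd((t - 5)*(t - 1), (t - 5)*(t - 1)) = t^2 - 6*t + 5
(4) = h - 1
(5) = gcd(a*(a - 7), (a - 7)*(a - 1)*(a + 5)) = a - 7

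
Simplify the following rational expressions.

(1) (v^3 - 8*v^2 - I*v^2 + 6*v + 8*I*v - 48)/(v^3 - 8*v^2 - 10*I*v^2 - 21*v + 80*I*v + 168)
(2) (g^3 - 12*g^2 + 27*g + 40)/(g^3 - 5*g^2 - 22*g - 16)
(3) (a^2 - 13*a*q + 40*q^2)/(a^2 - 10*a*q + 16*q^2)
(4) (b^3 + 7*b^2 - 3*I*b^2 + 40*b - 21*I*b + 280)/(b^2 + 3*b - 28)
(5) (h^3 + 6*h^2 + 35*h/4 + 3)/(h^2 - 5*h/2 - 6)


(1) = (v + 2*I)/(v - 7*I)
(2) = (g - 5)/(g + 2)
(3) = (-a + 5*q)/(-a + 2*q)
(4) = (b^2 - 3*I*b + 40)/(b - 4)
(5) = (2*h^2 + 9*h + 4)/(2*h - 8)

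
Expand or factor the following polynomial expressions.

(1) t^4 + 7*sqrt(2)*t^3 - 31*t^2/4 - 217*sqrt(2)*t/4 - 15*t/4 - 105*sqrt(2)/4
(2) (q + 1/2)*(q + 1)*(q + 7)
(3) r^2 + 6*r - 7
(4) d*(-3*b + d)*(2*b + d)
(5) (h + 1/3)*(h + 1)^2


(1) = (t - 3)*(t + 1/2)*(t + 5/2)*(t + 7*sqrt(2))
(2) = q^3 + 17*q^2/2 + 11*q + 7/2
(3) = (r - 1)*(r + 7)
(4) = -6*b^2*d - b*d^2 + d^3
(5) = h^3 + 7*h^2/3 + 5*h/3 + 1/3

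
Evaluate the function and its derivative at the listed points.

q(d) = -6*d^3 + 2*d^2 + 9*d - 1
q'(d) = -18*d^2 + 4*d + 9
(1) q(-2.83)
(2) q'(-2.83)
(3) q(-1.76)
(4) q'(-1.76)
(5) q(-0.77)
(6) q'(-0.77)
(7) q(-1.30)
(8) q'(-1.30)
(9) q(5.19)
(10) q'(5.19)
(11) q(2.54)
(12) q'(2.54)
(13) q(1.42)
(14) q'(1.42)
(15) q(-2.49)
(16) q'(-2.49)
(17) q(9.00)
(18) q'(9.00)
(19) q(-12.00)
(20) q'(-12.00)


(1) = 125.54
(2) = -146.48
(3) = 22.07
(4) = -53.80
(5) = -4.01
(6) = -4.75
(7) = 3.86
(8) = -26.62
(9) = -739.21
(10) = -455.09
(11) = -63.56
(12) = -96.97
(13) = -1.37
(14) = -21.62
(15) = 81.62
(16) = -112.56
(17) = -4132.00
(18) = -1413.00
(19) = 10547.00
(20) = -2631.00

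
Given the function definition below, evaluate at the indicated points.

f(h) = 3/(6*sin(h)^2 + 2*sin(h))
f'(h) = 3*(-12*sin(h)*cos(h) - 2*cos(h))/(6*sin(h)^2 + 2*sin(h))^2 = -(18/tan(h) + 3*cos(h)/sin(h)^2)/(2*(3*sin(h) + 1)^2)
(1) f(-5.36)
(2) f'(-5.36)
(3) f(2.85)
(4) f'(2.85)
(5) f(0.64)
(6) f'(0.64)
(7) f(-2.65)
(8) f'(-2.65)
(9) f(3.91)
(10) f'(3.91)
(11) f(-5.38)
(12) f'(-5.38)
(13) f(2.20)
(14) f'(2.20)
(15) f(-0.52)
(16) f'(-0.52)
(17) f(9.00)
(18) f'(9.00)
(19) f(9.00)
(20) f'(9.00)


(1) = 0.55
(2) = -0.72
(3) = 2.80
(4) = 13.66
(5) = 0.90
(6) = -1.98
(7) = 7.64
(8) = -62.81
(9) = 1.99
(10) = -6.01
(11) = 0.57
(12) = -0.76
(13) = 0.54
(14) = 0.67
(15) = 6.15
(16) = 43.39
(17) = 1.63
(18) = 5.59
(19) = 1.63
(20) = 5.59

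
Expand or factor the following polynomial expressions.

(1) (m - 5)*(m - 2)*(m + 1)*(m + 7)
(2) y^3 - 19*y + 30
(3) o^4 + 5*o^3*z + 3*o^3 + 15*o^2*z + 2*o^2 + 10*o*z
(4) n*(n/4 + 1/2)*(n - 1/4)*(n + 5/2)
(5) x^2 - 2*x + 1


(1) = m^4 + m^3 - 39*m^2 + 31*m + 70
(2) = (y - 3)*(y - 2)*(y + 5)
(3) = o*(o + 1)*(o + 2)*(o + 5*z)
(4) = n^4/4 + 17*n^3/16 + 31*n^2/32 - 5*n/16
(5) = (x - 1)^2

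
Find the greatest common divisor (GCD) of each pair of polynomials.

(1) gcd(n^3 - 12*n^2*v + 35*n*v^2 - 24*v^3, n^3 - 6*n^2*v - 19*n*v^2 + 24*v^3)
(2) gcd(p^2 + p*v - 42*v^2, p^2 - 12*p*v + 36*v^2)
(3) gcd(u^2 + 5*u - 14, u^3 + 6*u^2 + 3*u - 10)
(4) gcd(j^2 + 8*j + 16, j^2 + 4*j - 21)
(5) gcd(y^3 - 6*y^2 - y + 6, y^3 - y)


(1) = n^2 - 9*n*v + 8*v^2
(2) = p - 6*v
(3) = 1
(4) = 1
(5) = gcd((y - 6)*(y - 1)*(y + 1), y*(y - 1)*(y + 1)) = y^2 - 1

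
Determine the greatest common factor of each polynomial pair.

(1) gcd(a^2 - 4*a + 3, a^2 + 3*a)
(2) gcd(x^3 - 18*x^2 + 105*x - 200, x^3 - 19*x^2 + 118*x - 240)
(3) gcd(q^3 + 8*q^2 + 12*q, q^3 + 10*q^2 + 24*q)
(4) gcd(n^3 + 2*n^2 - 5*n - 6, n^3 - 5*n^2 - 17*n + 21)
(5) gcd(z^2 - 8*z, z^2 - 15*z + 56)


(1) = 1
(2) = gcd((x - 8)*(x - 5)^2, (x - 8)*(x - 6)*(x - 5)) = x^2 - 13*x + 40
(3) = q^2 + 6*q
(4) = n + 3
(5) = gcd(z*(z - 8), (z - 8)*(z - 7)) = z - 8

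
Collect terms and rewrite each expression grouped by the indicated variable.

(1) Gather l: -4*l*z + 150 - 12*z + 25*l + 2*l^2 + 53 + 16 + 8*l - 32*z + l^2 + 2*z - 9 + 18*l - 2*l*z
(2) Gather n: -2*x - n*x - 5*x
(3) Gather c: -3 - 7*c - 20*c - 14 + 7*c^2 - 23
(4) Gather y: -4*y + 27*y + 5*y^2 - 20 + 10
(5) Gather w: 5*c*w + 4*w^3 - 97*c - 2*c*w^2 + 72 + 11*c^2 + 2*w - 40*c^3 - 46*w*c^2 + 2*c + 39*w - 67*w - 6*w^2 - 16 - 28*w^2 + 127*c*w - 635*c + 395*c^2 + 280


(1) = 3*l^2 + l*(51 - 6*z) - 42*z + 210
(2) = -n*x - 7*x
(3) = 7*c^2 - 27*c - 40
(4) = 5*y^2 + 23*y - 10
(5) = -40*c^3 + 406*c^2 - 730*c + 4*w^3 + w^2*(-2*c - 34) + w*(-46*c^2 + 132*c - 26) + 336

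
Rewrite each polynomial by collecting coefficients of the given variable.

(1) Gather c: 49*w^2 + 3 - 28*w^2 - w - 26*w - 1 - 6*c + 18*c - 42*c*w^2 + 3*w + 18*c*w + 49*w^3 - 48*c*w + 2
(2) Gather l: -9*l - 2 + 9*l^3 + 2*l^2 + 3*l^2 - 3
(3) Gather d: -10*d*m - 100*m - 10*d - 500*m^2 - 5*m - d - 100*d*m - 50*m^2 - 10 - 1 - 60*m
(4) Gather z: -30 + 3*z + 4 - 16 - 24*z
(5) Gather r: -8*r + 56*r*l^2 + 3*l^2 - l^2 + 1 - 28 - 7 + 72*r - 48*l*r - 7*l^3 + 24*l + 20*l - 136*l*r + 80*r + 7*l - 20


(1) = c*(-42*w^2 - 30*w + 12) + 49*w^3 + 21*w^2 - 24*w + 4
(2) = 9*l^3 + 5*l^2 - 9*l - 5
(3) = d*(-110*m - 11) - 550*m^2 - 165*m - 11
(4) = -21*z - 42
(5) = -7*l^3 + 2*l^2 + 51*l + r*(56*l^2 - 184*l + 144) - 54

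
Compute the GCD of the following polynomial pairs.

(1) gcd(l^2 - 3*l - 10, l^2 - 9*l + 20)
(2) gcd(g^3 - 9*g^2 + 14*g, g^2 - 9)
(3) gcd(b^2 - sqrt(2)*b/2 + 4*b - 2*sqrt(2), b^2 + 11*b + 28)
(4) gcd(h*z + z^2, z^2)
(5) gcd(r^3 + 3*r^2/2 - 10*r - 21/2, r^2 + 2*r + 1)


(1) = l - 5
(2) = gcd(g*(g - 7)*(g - 2), (g - 3)*(g + 3)) = 1
(3) = b + 4
(4) = gcd(z*(h + z), z^2) = z
(5) = r + 1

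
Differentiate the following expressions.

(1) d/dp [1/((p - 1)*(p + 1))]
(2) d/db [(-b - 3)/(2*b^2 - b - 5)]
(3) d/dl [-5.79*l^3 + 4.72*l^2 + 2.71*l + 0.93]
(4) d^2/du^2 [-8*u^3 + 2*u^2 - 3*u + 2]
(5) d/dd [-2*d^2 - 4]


(1) = -2*p/(p^4 - 2*p^2 + 1)
(2) = (-2*b^2 + b + (b + 3)*(4*b - 1) + 5)/(-2*b^2 + b + 5)^2
(3) = -17.37*l^2 + 9.44*l + 2.71
(4) = 4 - 48*u
(5) = -4*d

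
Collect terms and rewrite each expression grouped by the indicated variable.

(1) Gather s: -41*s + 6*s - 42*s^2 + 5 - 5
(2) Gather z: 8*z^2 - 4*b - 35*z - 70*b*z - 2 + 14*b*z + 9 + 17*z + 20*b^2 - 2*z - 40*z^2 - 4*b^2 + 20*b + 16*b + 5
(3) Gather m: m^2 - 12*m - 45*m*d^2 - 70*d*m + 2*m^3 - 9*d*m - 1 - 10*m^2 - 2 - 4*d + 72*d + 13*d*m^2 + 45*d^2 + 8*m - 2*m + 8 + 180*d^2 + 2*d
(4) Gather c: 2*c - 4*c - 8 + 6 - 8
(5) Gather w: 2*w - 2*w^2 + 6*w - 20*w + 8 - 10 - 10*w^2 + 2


(1) = -42*s^2 - 35*s
(2) = 16*b^2 + 32*b - 32*z^2 + z*(-56*b - 20) + 12
(3) = 225*d^2 + 70*d + 2*m^3 + m^2*(13*d - 9) + m*(-45*d^2 - 79*d - 6) + 5
(4) = -2*c - 10
(5) = -12*w^2 - 12*w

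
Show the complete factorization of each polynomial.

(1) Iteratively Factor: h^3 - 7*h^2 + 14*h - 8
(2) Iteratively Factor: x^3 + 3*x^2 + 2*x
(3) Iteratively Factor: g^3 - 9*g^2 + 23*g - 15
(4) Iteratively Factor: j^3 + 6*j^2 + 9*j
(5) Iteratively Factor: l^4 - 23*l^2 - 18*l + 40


(1) = (h - 2)*(h^2 - 5*h + 4) = (h - 4)*(h - 2)*(h - 1)
(2) = (x)*(x^2 + 3*x + 2) = x*(x + 1)*(x + 2)
(3) = (g - 1)*(g^2 - 8*g + 15) = (g - 5)*(g - 1)*(g - 3)
(4) = (j + 3)*(j^2 + 3*j) = (j + 3)^2*(j)
(5) = (l - 5)*(l^3 + 5*l^2 + 2*l - 8) = (l - 5)*(l + 2)*(l^2 + 3*l - 4) = (l - 5)*(l - 1)*(l + 2)*(l + 4)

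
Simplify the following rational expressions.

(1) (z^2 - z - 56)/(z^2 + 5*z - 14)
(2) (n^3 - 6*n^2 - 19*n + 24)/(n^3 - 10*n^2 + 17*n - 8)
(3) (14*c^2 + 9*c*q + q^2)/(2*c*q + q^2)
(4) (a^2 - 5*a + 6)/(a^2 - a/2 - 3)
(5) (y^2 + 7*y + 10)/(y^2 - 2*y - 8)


(1) = (z - 8)/(z - 2)
(2) = (n + 3)/(n - 1)
(3) = (7*c + q)/q
(4) = (2*a - 6)/(2*a + 3)
(5) = (y + 5)/(y - 4)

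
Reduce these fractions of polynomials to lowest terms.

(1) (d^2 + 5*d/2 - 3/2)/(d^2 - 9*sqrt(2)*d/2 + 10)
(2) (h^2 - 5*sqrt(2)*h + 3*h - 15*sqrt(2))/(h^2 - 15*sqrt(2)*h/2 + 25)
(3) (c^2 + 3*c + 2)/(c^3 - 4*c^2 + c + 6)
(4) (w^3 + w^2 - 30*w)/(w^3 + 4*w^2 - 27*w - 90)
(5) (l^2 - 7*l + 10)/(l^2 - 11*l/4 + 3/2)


(1) = (4*d^2 + 10*d - 6)/(4*d^2 - 18*sqrt(2)*d + 40)
(2) = (2*h + 6)/(2*h - 5*sqrt(2))
(3) = (c + 2)/(c^2 - 5*c + 6)
(4) = w/(w + 3)
(5) = (4*l - 20)/(4*l - 3)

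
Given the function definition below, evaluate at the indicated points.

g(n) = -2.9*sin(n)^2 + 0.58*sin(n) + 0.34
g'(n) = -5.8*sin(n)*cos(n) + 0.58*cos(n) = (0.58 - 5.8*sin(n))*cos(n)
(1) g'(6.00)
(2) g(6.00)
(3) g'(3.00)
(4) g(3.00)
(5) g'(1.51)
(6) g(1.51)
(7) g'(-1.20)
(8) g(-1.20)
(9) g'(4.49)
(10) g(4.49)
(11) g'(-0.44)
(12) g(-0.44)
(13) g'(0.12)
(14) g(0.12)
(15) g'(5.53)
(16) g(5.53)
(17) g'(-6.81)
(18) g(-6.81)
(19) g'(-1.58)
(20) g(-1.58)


(1) = 2.11
(2) = -0.05
(3) = 0.24
(4) = 0.36
(5) = -0.32
(6) = -1.97
(7) = 2.17
(8) = -2.72
(9) = -1.38
(10) = -2.98
(11) = 2.76
(12) = -0.43
(13) = -0.11
(14) = 0.37
(15) = 3.32
(16) = -1.41
(17) = 3.02
(18) = -0.68
(19) = -0.06
(20) = -3.14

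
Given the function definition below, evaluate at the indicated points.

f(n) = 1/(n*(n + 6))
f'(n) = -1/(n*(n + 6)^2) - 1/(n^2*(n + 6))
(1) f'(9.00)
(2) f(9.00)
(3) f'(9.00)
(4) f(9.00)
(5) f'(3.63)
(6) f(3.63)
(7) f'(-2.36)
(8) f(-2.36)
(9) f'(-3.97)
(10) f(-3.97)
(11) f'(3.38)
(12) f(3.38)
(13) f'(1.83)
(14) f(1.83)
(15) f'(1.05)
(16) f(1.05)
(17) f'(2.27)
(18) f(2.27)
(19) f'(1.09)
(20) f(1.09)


(1) = -0.00
(2) = 0.01
(3) = -0.00
(4) = 0.01
(5) = -0.01
(6) = 0.03
(7) = -0.02
(8) = -0.12
(9) = 0.03
(10) = -0.12
(11) = -0.01
(12) = 0.03
(13) = -0.05
(14) = 0.07
(15) = -0.15
(16) = 0.14
(17) = -0.03
(18) = 0.05
(19) = -0.14
(20) = 0.13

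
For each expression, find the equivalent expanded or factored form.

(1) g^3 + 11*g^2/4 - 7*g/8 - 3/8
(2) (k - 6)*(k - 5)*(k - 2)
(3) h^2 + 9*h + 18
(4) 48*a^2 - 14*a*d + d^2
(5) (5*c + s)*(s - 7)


(1) = (g - 1/2)*(g + 1/4)*(g + 3)
(2) = k^3 - 13*k^2 + 52*k - 60
(3) = (h + 3)*(h + 6)
(4) = (-8*a + d)*(-6*a + d)
(5) = 5*c*s - 35*c + s^2 - 7*s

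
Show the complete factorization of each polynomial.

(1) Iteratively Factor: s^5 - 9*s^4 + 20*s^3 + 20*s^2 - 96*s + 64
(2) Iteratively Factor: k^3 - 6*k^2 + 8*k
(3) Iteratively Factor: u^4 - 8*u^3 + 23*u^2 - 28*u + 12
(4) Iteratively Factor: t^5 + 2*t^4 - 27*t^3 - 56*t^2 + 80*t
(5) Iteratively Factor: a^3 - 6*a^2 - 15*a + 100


(1) = (s - 4)*(s^4 - 5*s^3 + 20*s - 16) = (s - 4)^2*(s^3 - s^2 - 4*s + 4) = (s - 4)^2*(s - 1)*(s^2 - 4) = (s - 4)^2*(s - 1)*(s + 2)*(s - 2)
(2) = (k - 4)*(k^2 - 2*k) = k*(k - 4)*(k - 2)
(3) = (u - 2)*(u^3 - 6*u^2 + 11*u - 6) = (u - 2)^2*(u^2 - 4*u + 3) = (u - 2)^2*(u - 1)*(u - 3)
(4) = (t - 5)*(t^4 + 7*t^3 + 8*t^2 - 16*t) = (t - 5)*(t - 1)*(t^3 + 8*t^2 + 16*t) = (t - 5)*(t - 1)*(t + 4)*(t^2 + 4*t) = (t - 5)*(t - 1)*(t + 4)^2*(t)
(5) = (a - 5)*(a^2 - a - 20) = (a - 5)^2*(a + 4)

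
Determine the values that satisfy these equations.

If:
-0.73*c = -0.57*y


Then:
c = 0.780821917808219*y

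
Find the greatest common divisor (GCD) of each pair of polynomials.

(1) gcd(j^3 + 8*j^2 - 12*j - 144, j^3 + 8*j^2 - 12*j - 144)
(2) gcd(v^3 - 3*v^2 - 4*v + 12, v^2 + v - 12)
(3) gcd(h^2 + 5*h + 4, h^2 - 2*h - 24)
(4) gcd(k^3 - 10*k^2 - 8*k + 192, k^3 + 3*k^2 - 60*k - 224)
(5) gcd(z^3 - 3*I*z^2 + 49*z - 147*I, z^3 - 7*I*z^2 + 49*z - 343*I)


(1) = j^3 + 8*j^2 - 12*j - 144
(2) = gcd((v - 3)*(v - 2)*(v + 2), (v - 3)*(v + 4)) = v - 3
(3) = gcd((h + 1)*(h + 4), (h - 6)*(h + 4)) = h + 4
(4) = gcd((k - 8)*(k - 6)*(k + 4), (k - 8)*(k + 4)*(k + 7)) = k^2 - 4*k - 32
(5) = z^2 + 49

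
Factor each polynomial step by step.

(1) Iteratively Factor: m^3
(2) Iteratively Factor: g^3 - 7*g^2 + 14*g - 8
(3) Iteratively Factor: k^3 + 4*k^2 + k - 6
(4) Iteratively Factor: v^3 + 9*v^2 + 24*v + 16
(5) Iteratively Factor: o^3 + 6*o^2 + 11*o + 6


(1) = (m)*(m^2) = m^2*(m)
(2) = (g - 4)*(g^2 - 3*g + 2) = (g - 4)*(g - 1)*(g - 2)
(3) = (k + 3)*(k^2 + k - 2) = (k - 1)*(k + 3)*(k + 2)
(4) = (v + 4)*(v^2 + 5*v + 4) = (v + 1)*(v + 4)*(v + 4)
(5) = (o + 1)*(o^2 + 5*o + 6) = (o + 1)*(o + 2)*(o + 3)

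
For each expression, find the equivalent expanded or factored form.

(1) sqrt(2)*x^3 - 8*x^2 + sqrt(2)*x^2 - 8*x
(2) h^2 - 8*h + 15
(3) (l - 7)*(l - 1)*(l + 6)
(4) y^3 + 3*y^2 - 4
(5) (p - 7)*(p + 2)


(1) = x*(x - 4*sqrt(2))*(sqrt(2)*x + sqrt(2))
(2) = (h - 5)*(h - 3)
(3) = l^3 - 2*l^2 - 41*l + 42
(4) = (y - 1)*(y + 2)^2
(5) = p^2 - 5*p - 14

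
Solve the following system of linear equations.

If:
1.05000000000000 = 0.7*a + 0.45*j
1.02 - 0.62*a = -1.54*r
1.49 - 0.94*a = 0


Then:
a = 1.59
j = -0.13
r = -0.02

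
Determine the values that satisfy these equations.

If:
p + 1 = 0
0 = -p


Then:
No Solution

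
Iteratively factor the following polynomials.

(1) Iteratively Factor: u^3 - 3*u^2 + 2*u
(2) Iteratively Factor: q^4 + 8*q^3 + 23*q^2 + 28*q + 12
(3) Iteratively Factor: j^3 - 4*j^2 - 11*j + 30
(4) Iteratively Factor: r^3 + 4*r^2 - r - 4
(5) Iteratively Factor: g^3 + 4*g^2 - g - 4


(1) = (u - 2)*(u^2 - u) = (u - 2)*(u - 1)*(u)
(2) = (q + 3)*(q^3 + 5*q^2 + 8*q + 4) = (q + 2)*(q + 3)*(q^2 + 3*q + 2) = (q + 1)*(q + 2)*(q + 3)*(q + 2)
(3) = (j - 5)*(j^2 + j - 6) = (j - 5)*(j + 3)*(j - 2)
(4) = (r + 1)*(r^2 + 3*r - 4) = (r + 1)*(r + 4)*(r - 1)
(5) = (g - 1)*(g^2 + 5*g + 4) = (g - 1)*(g + 4)*(g + 1)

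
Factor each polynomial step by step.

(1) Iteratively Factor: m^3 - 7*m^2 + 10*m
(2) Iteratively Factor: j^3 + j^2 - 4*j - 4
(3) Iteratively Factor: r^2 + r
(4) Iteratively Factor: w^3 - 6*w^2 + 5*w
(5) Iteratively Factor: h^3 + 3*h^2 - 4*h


(1) = (m - 5)*(m^2 - 2*m) = (m - 5)*(m - 2)*(m)
(2) = (j + 1)*(j^2 - 4) = (j + 1)*(j + 2)*(j - 2)
(3) = (r)*(r + 1)
(4) = (w - 5)*(w^2 - w) = (w - 5)*(w - 1)*(w)
(5) = (h + 4)*(h^2 - h) = (h - 1)*(h + 4)*(h)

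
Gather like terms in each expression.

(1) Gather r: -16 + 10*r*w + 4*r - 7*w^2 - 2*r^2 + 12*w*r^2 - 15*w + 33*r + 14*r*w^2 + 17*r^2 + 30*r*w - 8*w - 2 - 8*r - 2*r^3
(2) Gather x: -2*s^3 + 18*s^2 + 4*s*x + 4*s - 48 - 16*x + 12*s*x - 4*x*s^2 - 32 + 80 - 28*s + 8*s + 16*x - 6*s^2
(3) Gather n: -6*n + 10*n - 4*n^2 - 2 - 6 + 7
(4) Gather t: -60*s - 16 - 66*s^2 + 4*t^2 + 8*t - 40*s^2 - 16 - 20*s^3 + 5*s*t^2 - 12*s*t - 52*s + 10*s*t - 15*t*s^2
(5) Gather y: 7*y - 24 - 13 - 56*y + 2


(1) = -2*r^3 + r^2*(12*w + 15) + r*(14*w^2 + 40*w + 29) - 7*w^2 - 23*w - 18
(2) = -2*s^3 + 12*s^2 - 16*s + x*(-4*s^2 + 16*s)
(3) = -4*n^2 + 4*n - 1
(4) = -20*s^3 - 106*s^2 - 112*s + t^2*(5*s + 4) + t*(-15*s^2 - 2*s + 8) - 32
(5) = -49*y - 35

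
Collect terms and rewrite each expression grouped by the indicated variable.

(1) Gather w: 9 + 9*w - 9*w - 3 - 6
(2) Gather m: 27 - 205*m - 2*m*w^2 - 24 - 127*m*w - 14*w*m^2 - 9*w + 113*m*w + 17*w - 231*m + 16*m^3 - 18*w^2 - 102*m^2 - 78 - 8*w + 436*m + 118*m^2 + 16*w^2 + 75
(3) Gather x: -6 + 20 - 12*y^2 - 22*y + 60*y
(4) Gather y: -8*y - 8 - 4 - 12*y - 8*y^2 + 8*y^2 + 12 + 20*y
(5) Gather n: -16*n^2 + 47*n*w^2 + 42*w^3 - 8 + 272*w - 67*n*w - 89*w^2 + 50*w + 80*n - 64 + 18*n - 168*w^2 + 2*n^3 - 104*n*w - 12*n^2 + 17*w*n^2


(1) = 0
(2) = 16*m^3 + m^2*(16 - 14*w) + m*(-2*w^2 - 14*w) - 2*w^2
(3) = -12*y^2 + 38*y + 14
(4) = 0
(5) = 2*n^3 + n^2*(17*w - 28) + n*(47*w^2 - 171*w + 98) + 42*w^3 - 257*w^2 + 322*w - 72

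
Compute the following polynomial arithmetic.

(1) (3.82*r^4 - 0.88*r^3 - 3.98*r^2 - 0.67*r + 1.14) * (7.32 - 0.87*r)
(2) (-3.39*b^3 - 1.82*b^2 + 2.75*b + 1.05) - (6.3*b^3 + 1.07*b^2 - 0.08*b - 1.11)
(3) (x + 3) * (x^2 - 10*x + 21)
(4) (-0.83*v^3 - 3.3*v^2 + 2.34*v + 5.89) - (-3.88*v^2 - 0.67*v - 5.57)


(1) = -3.3234*r^5 + 28.728*r^4 - 2.979*r^3 - 28.5507*r^2 - 5.8962*r + 8.3448
(2) = -9.69*b^3 - 2.89*b^2 + 2.83*b + 2.16
(3) = x^3 - 7*x^2 - 9*x + 63
(4) = -0.83*v^3 + 0.58*v^2 + 3.01*v + 11.46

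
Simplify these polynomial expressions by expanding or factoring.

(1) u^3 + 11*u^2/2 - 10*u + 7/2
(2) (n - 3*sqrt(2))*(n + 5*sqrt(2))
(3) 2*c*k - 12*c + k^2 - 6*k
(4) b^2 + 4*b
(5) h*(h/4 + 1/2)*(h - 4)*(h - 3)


(1) = (u - 1)*(u - 1/2)*(u + 7)
(2) = n^2 + 2*sqrt(2)*n - 30
(3) = (2*c + k)*(k - 6)
(4) = b*(b + 4)
(5) = h^4/4 - 5*h^3/4 - h^2/2 + 6*h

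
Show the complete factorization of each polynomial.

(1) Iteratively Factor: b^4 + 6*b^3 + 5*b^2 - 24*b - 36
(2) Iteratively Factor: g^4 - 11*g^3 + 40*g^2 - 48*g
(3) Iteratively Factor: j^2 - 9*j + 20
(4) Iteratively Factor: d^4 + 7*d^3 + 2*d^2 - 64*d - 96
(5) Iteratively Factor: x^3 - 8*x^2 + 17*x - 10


(1) = (b - 2)*(b^3 + 8*b^2 + 21*b + 18) = (b - 2)*(b + 3)*(b^2 + 5*b + 6) = (b - 2)*(b + 2)*(b + 3)*(b + 3)
(2) = (g - 4)*(g^3 - 7*g^2 + 12*g) = g*(g - 4)*(g^2 - 7*g + 12) = g*(g - 4)^2*(g - 3)
(3) = (j - 5)*(j - 4)
(4) = (d + 2)*(d^3 + 5*d^2 - 8*d - 48) = (d + 2)*(d + 4)*(d^2 + d - 12) = (d + 2)*(d + 4)^2*(d - 3)
(5) = (x - 2)*(x^2 - 6*x + 5) = (x - 2)*(x - 1)*(x - 5)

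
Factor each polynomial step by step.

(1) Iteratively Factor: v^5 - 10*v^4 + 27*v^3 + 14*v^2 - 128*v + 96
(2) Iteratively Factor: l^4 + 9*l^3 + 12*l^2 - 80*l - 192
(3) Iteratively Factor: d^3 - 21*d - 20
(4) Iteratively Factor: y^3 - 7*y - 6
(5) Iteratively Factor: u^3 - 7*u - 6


(1) = (v - 3)*(v^4 - 7*v^3 + 6*v^2 + 32*v - 32) = (v - 4)*(v - 3)*(v^3 - 3*v^2 - 6*v + 8) = (v - 4)*(v - 3)*(v + 2)*(v^2 - 5*v + 4) = (v - 4)^2*(v - 3)*(v + 2)*(v - 1)
(2) = (l + 4)*(l^3 + 5*l^2 - 8*l - 48) = (l + 4)^2*(l^2 + l - 12) = (l + 4)^3*(l - 3)
(3) = (d + 4)*(d^2 - 4*d - 5) = (d - 5)*(d + 4)*(d + 1)
(4) = (y + 2)*(y^2 - 2*y - 3) = (y + 1)*(y + 2)*(y - 3)
(5) = (u - 3)*(u^2 + 3*u + 2) = (u - 3)*(u + 1)*(u + 2)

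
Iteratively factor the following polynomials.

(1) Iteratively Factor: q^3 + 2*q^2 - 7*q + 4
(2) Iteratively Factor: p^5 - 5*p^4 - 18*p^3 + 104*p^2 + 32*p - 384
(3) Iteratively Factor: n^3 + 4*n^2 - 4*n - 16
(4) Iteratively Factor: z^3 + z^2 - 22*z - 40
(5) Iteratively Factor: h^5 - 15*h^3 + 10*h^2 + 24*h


(1) = (q + 4)*(q^2 - 2*q + 1) = (q - 1)*(q + 4)*(q - 1)
(2) = (p - 4)*(p^4 - p^3 - 22*p^2 + 16*p + 96) = (p - 4)^2*(p^3 + 3*p^2 - 10*p - 24) = (p - 4)^2*(p + 4)*(p^2 - p - 6) = (p - 4)^2*(p - 3)*(p + 4)*(p + 2)
(3) = (n + 4)*(n^2 - 4) = (n + 2)*(n + 4)*(n - 2)
(4) = (z - 5)*(z^2 + 6*z + 8) = (z - 5)*(z + 4)*(z + 2)
(5) = (h - 2)*(h^4 + 2*h^3 - 11*h^2 - 12*h) = (h - 2)*(h + 4)*(h^3 - 2*h^2 - 3*h) = (h - 3)*(h - 2)*(h + 4)*(h^2 + h) = h*(h - 3)*(h - 2)*(h + 4)*(h + 1)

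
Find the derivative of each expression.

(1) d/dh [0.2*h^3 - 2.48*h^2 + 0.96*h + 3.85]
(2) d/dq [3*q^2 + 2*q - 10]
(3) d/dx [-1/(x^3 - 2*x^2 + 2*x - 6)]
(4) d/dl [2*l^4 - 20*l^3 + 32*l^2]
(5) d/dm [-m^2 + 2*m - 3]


(1) = 0.6*h^2 - 4.96*h + 0.96
(2) = 6*q + 2
(3) = (3*x^2 - 4*x + 2)/(x^3 - 2*x^2 + 2*x - 6)^2
(4) = 4*l*(2*l^2 - 15*l + 16)
(5) = 2 - 2*m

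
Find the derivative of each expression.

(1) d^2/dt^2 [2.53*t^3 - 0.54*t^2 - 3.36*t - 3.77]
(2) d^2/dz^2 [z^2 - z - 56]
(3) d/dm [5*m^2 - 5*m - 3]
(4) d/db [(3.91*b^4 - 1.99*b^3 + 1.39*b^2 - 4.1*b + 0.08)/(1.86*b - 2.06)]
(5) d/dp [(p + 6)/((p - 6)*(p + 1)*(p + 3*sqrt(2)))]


(1) = 15.18*t - 1.08
(2) = 2
(3) = 10*m - 5
(4) = (21.8178*b^4 - 39.6212*b^3 + 14.8836*b^2 - 5.7268*b + 8.2972)/(3.4596*b^2 - 7.6632*b + 4.2436)
(5) = (-(p - 6)*(p + 1)*(p + 6) + (p - 6)*(p + 1)*(p + 3*sqrt(2)) - (p - 6)*(p + 6)*(p + 3*sqrt(2)) - (p + 1)*(p + 6)*(p + 3*sqrt(2)))/((p - 6)^2*(p + 1)^2*(p + 3*sqrt(2))^2)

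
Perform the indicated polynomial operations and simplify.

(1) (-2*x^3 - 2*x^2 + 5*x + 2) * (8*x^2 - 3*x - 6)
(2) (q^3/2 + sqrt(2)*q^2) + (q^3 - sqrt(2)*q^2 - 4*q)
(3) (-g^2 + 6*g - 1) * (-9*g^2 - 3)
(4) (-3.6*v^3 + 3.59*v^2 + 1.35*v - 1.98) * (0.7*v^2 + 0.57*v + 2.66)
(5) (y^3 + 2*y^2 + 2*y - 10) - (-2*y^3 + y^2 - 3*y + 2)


(1) = -16*x^5 - 10*x^4 + 58*x^3 + 13*x^2 - 36*x - 12
(2) = 3*q^3/2 - 4*q
(3) = 9*g^4 - 54*g^3 + 12*g^2 - 18*g + 3
(4) = -2.52*v^5 + 0.461*v^4 - 6.5847*v^3 + 8.9329*v^2 + 2.4624*v - 5.2668
(5) = 3*y^3 + y^2 + 5*y - 12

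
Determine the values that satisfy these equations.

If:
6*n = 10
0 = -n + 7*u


Then:
n = 5/3
u = 5/21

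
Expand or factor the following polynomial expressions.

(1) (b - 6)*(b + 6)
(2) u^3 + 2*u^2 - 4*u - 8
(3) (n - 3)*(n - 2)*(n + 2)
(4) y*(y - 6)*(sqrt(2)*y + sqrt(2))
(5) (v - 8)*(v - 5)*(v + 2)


(1) = b^2 - 36
(2) = (u - 2)*(u + 2)^2
(3) = n^3 - 3*n^2 - 4*n + 12
(4) = sqrt(2)*y^3 - 5*sqrt(2)*y^2 - 6*sqrt(2)*y
(5) = v^3 - 11*v^2 + 14*v + 80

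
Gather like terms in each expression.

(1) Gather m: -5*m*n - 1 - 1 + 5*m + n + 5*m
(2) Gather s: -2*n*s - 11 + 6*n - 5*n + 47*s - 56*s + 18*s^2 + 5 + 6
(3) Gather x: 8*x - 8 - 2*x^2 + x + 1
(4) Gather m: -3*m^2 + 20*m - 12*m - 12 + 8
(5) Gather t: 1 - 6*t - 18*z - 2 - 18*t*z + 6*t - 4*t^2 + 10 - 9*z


(1) = m*(10 - 5*n) + n - 2
(2) = n + 18*s^2 + s*(-2*n - 9)
(3) = -2*x^2 + 9*x - 7
(4) = -3*m^2 + 8*m - 4
(5) = -4*t^2 - 18*t*z - 27*z + 9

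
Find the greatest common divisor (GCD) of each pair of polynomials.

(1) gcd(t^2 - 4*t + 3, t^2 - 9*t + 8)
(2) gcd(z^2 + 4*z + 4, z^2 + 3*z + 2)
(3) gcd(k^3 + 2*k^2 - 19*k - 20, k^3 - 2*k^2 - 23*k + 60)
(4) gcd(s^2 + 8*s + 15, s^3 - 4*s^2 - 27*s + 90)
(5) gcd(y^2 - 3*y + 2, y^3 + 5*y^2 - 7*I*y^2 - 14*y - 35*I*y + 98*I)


(1) = gcd((t - 3)*(t - 1), (t - 8)*(t - 1)) = t - 1
(2) = gcd((z + 2)^2, (z + 1)*(z + 2)) = z + 2
(3) = gcd((k - 4)*(k + 1)*(k + 5), (k - 4)*(k - 3)*(k + 5)) = k^2 + k - 20
(4) = s + 5
(5) = gcd((y - 2)*(y - 1), (y - 2)*(y + 7)*(y - 7*I)) = y - 2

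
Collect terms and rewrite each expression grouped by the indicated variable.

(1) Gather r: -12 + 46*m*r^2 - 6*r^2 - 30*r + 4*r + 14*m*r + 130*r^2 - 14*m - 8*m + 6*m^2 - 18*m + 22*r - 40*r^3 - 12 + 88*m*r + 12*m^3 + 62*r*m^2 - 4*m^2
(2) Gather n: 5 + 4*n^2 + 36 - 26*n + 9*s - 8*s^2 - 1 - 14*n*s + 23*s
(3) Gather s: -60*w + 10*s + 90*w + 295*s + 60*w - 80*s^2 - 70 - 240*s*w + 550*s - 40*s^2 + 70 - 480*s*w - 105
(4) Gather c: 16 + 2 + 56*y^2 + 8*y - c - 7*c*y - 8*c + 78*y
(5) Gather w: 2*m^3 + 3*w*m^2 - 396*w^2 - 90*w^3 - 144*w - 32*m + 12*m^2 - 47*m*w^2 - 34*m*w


(1) = 12*m^3 + 2*m^2 - 40*m - 40*r^3 + r^2*(46*m + 124) + r*(62*m^2 + 102*m - 4) - 24
(2) = 4*n^2 + n*(-14*s - 26) - 8*s^2 + 32*s + 40
(3) = -120*s^2 + s*(855 - 720*w) + 90*w - 105
(4) = c*(-7*y - 9) + 56*y^2 + 86*y + 18
(5) = 2*m^3 + 12*m^2 - 32*m - 90*w^3 + w^2*(-47*m - 396) + w*(3*m^2 - 34*m - 144)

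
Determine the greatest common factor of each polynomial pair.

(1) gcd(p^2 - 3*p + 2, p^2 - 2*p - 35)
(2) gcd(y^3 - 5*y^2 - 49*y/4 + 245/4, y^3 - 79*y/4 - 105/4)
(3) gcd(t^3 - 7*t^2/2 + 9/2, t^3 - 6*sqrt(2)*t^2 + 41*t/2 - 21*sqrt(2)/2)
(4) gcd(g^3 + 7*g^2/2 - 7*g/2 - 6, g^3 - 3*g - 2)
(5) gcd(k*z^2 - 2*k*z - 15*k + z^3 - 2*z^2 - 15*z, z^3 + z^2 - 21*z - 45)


(1) = 1
(2) = gcd((y - 5)*(y - 7/2)*(y + 7/2), (y - 5)*(y + 3/2)*(y + 7/2)) = y^2 - 3*y/2 - 35/2
(3) = 1
(4) = g + 1
(5) = gcd((k + z)*(z - 5)*(z + 3), (z - 5)*(z + 3)^2) = z^2 - 2*z - 15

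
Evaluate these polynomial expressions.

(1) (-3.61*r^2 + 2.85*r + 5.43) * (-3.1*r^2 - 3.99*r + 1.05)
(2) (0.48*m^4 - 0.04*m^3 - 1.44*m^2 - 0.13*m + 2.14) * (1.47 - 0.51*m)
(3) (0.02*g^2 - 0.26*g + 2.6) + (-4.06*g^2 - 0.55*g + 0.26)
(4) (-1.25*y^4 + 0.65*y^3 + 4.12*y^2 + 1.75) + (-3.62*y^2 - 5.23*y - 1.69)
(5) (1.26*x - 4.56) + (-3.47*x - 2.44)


(1) = 11.191*r^4 + 5.5689*r^3 - 31.995*r^2 - 18.6732*r + 5.7015
(2) = -0.2448*m^5 + 0.726*m^4 + 0.6756*m^3 - 2.0505*m^2 - 1.2825*m + 3.1458
(3) = -4.04*g^2 - 0.81*g + 2.86
(4) = -1.25*y^4 + 0.65*y^3 + 0.5*y^2 - 5.23*y + 0.06
(5) = -2.21*x - 7.0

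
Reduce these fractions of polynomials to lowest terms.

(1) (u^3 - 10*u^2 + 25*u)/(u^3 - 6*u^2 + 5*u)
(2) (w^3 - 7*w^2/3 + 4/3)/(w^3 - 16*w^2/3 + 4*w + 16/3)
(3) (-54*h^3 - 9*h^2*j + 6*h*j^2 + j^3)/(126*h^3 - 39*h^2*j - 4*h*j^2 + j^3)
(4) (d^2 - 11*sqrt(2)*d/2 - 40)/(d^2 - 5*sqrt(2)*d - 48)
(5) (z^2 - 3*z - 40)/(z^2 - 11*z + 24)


(1) = (u - 5)/(u - 1)
(2) = (w - 1)/(w - 4)
(3) = (-3*h - j)/(7*h - j)
(4) = (2*d + 5*sqrt(2))/(2*d + 6*sqrt(2))
(5) = (z + 5)/(z - 3)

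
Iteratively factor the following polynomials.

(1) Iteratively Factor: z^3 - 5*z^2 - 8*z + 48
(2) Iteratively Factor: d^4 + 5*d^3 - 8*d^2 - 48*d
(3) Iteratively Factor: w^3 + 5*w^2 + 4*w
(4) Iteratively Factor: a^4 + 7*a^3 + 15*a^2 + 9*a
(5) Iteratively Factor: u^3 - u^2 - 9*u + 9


(1) = (z - 4)*(z^2 - z - 12) = (z - 4)*(z + 3)*(z - 4)
(2) = (d + 4)*(d^3 + d^2 - 12*d) = (d + 4)^2*(d^2 - 3*d) = d*(d + 4)^2*(d - 3)
(3) = (w + 4)*(w^2 + w) = w*(w + 4)*(w + 1)
(4) = (a)*(a^3 + 7*a^2 + 15*a + 9) = a*(a + 3)*(a^2 + 4*a + 3) = a*(a + 1)*(a + 3)*(a + 3)
(5) = (u - 3)*(u^2 + 2*u - 3) = (u - 3)*(u + 3)*(u - 1)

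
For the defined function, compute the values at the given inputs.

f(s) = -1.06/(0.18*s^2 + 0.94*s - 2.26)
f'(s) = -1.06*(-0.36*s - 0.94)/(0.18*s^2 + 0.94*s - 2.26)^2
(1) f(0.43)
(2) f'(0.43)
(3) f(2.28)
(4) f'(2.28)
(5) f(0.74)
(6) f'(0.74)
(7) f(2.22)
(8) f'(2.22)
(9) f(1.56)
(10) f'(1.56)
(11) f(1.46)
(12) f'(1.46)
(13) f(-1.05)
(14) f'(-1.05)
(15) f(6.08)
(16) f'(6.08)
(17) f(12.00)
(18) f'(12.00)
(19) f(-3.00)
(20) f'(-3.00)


(1) = 0.58
(2) = 0.35
(3) = -1.29
(4) = 2.78
(5) = 0.72
(6) = 0.60
(7) = -1.48
(8) = 3.62
(9) = 2.98
(10) = 12.59
(11) = 2.10
(12) = 6.12
(13) = 0.35
(14) = 0.06
(15) = -0.10
(16) = 0.03
(17) = -0.03
(18) = 0.00
(19) = 0.31
(20) = -0.01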